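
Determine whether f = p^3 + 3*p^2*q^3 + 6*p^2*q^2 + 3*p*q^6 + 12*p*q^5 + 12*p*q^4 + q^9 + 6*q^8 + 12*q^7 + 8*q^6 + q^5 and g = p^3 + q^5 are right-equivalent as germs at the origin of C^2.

The Hessian of f at 0 is [[0, 0], [0, 0]] with rank 0, so corank 2. A Groebner basis of the Jacobian ideal J(f) in C{p,q} is {p^2/2 + p*q^3 + 2*p*q^2, q^4, p^3, p^2*q - 2*p^2 - 8*p*q^2}; counting standard monomials gives mu = 8. Corank 2; j^3 = p^3 is a perfect cube, so E-series; the 5-jet and mu = 8 give E_8. The Hessian of g at 0 is [[0, 0], [0, 0]] with rank 0, so corank 2. A Groebner basis of the Jacobian ideal J(g) in C{p,q} is {q^4, p^2}; counting standard monomials gives mu = 8. Corank 2; j^3 = p^3 is a perfect cube, so E-series; the 5-jet and mu = 8 give E_8. Both have type E_8, hence right-equivalent.

Yes.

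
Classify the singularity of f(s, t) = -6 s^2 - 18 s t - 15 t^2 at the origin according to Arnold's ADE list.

The Hessian of f at 0 has rank 2. Corank 0: nondegenerate Morse point, so A_1.

A_{1}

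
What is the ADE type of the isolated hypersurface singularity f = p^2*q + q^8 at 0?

The Hessian of f at 0 is [[0, 0], [0, 0]] with rank 0, so corank 2. A Groebner basis of the Jacobian ideal J(f) in C{p,q} is {p^2/8 + q^7, p^3, p*q}; counting standard monomials gives mu = 9. Corank 2; j^3 = p^2*q has shape L^2 M (L != M), so D-series; mu = 9 gives D_9.

D9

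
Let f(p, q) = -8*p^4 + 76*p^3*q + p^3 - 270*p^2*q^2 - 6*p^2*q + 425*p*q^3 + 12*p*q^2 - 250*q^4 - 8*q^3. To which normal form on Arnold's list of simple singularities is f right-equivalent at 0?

The Hessian of f at 0 has rank 0. Corank 2; j^3 = (p - 2*q)^3 is a perfect cube, so E-series; the 4-jet and mu = 7 give E_7.

E_{7}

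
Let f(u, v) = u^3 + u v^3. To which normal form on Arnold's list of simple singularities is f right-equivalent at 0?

E_{7}

The Hessian of f at 0 has rank 0. Corank 2; j^3 = u^3 is a perfect cube, so E-series; the 4-jet and mu = 7 give E_7.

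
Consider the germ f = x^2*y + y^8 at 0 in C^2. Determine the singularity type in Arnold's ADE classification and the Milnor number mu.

Type D9, Milnor number mu = 9.

The Hessian of f at 0 has rank 0. Corank 2; j^3 = x^2*y has shape L^2 M (L != M), so D-series; mu = 9 gives D_9.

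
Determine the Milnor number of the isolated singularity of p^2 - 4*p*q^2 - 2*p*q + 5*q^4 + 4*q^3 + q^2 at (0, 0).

The Hessian of f at 0 is [[2, -2], [-2, 2]] with rank 1, so corank 1. A Groebner basis of the Jacobian ideal J(f) in C{p,q} is {p^2 - p/2 + q/2, p*q - p/2 + q/2, -p/2 + q^2 + q/2}; counting standard monomials gives mu = 3. Corank 1: A-series; mu = 3 gives A_3.

3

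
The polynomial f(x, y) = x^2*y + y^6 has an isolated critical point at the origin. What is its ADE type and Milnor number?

Type D_7, Milnor number mu = 7.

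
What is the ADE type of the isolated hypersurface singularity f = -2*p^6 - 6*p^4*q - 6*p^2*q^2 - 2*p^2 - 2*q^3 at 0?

A_{2}

The Hessian of f at 0 is [[-4, 0], [0, 0]] with rank 1, so corank 1. A Groebner basis of the Jacobian ideal J(f) in C{p,q} is {q^2, p}; counting standard monomials gives mu = 2. Corank 1: A-series; mu = 2 gives A_2.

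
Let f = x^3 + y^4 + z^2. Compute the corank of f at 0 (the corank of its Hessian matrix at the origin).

2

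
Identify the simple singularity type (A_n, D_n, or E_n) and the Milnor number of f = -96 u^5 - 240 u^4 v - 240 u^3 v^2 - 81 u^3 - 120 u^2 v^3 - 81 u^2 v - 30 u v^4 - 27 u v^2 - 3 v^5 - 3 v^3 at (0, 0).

The Hessian of f at 0 has rank 0. Corank 2; j^3 = -3*(3*u + v)^3 is a perfect cube, so E-series; the 5-jet and mu = 8 give E_8.

Type E_{8}, Milnor number mu = 8.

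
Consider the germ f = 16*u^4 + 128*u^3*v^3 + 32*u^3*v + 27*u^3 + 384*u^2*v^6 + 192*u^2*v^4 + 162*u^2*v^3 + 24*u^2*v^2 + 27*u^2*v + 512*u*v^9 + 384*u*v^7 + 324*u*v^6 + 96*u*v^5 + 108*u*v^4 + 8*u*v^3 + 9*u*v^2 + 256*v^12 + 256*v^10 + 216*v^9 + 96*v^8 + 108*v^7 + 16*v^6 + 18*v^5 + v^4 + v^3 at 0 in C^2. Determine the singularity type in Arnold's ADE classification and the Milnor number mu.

Type E6, Milnor number mu = 6.

The Hessian of f at 0 is [[0, 0], [0, 0]] with rank 0, so corank 2. A Groebner basis of the Jacobian ideal J(f) in C{u,v} is {v^4, u*v^2 + 7*v^3/18, u^2 + 2*u*v/3 + v^2/9}; counting standard monomials gives mu = 6. Corank 2; j^3 = (3*u + v)^3 is a perfect cube, so E-series; the 4-jet and mu = 6 give E_6.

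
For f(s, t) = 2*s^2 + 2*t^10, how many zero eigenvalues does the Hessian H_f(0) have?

Hessian at 0 has rank 1.

1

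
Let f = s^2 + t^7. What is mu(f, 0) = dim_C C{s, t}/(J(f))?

The Hessian of f at 0 has rank 1. Corank 1: A-series; mu = 6 gives A_6.

6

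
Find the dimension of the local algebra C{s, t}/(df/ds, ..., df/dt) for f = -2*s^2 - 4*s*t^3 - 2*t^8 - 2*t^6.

7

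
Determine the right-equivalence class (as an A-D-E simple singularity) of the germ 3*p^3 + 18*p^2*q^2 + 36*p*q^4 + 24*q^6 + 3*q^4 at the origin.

The Hessian of f at 0 has rank 0. Corank 2; j^3 = 3*p^3 is a perfect cube, so E-series; the 4-jet and mu = 6 give E_6.

E_{6}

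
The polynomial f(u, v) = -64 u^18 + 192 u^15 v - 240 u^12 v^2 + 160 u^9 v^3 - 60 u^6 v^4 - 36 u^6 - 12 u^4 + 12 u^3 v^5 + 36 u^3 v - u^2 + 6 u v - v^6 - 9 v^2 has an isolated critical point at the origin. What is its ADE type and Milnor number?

Type A_5, Milnor number mu = 5.

The Hessian of f at 0 has rank 1. Corank 1: A-series; mu = 5 gives A_5.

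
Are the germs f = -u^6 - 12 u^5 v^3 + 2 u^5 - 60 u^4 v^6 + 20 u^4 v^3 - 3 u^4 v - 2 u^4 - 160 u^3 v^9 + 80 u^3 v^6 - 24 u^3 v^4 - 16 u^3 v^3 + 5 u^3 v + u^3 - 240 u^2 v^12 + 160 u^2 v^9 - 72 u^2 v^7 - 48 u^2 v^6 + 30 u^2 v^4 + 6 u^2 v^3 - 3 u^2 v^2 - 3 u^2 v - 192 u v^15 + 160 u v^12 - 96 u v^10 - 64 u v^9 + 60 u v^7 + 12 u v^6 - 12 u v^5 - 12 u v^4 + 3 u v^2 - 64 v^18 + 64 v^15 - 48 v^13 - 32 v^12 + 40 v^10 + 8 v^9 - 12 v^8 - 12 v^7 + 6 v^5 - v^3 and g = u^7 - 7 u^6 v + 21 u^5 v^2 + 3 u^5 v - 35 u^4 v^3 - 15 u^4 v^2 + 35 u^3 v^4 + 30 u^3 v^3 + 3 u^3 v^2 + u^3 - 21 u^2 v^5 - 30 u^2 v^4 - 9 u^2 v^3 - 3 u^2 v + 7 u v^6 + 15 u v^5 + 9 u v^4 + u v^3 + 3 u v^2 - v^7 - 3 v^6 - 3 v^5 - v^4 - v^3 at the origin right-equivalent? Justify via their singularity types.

Yes.

The Hessian of f at 0 is [[0, 0], [0, 0]] with rank 0, so corank 2. A Groebner basis of the Jacobian ideal J(f) in C{u,v} is {3*u^2 - 6*u*v + v^4 + v^3 + 3*v^2, u^3 + 12*u^2 - 24*u*v + 3*v^3 + 12*v^2, u^2*v + 9*u^2 - 18*u*v + 2*v^3 + 9*v^2, 5*u^2 + u*v^2 - 10*u*v + 2*v^3/3 + 5*v^2}; counting standard monomials gives mu = 7. Corank 2; j^3 = (u - v)^3 is a perfect cube, so E-series; the 4-jet and mu = 7 give E_7. The Hessian of g at 0 is [[0, 0], [0, 0]] with rank 0, so corank 2. A Groebner basis of the Jacobian ideal J(g) in C{u,v} is {u^3 - 3*u^2*v - 6*u^2 + 12*u*v - 6*v^2, 3*u^2 + u*v^2 - 6*u*v + 3*v^2, 3*u^2 - 6*u*v + v^3 + 3*v^2}; counting standard monomials gives mu = 7. Corank 2; j^3 = (u - v)^3 is a perfect cube, so E-series; the 4-jet and mu = 7 give E_7. Both have type E_7, hence right-equivalent.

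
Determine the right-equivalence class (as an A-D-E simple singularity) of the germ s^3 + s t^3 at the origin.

The Hessian of f at 0 is [[0, 0], [0, 0]] with rank 0, so corank 2. A Groebner basis of the Jacobian ideal J(f) in C{s,t} is {s^3, s*t^2, 3*s^2 + t^3}; counting standard monomials gives mu = 7. Corank 2; j^3 = s^3 is a perfect cube, so E-series; the 4-jet and mu = 7 give E_7.

E_{7}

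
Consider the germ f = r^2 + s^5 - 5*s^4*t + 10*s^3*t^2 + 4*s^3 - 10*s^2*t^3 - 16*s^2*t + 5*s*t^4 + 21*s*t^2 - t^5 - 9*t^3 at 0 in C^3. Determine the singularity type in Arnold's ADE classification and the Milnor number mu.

The Hessian of f at 0 has rank 1. Corank 2; j^3 = (s - t)*(2*s - 3*t)^2 has shape L^2 M (L != M), so D-series; mu = 6 gives D_6.

Type D6, Milnor number mu = 6.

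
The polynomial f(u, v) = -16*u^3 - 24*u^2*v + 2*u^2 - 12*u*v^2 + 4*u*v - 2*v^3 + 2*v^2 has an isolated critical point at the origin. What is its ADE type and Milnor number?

Type A2, Milnor number mu = 2.

The Hessian of f at 0 is [[4, 4], [4, 4]] with rank 1, so corank 1. A Groebner basis of the Jacobian ideal J(f) in C{u,v} is {v^2, u + v}; counting standard monomials gives mu = 2. Corank 1: A-series; mu = 2 gives A_2.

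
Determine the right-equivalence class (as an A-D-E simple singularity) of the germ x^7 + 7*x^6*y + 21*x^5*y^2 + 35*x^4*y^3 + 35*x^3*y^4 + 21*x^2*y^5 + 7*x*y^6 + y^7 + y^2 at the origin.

A_{6}

The Hessian of f at 0 has rank 1. Corank 1: A-series; mu = 6 gives A_6.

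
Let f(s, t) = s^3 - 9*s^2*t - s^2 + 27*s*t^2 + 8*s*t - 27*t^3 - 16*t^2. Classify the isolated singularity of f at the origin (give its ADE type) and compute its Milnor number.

The Hessian of f at 0 is [[-2, 8], [8, -32]] with rank 1, so corank 1. A Groebner basis of the Jacobian ideal J(f) in C{s,t} is {t^2, s - 4*t}; counting standard monomials gives mu = 2. Corank 1: A-series; mu = 2 gives A_2.

Type A_{2}, Milnor number mu = 2.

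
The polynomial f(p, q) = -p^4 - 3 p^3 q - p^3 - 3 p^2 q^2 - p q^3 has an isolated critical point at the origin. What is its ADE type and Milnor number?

Type E7, Milnor number mu = 7.

The Hessian of f at 0 has rank 0. Corank 2; j^3 = -p^3 is a perfect cube, so E-series; the 4-jet and mu = 7 give E_7.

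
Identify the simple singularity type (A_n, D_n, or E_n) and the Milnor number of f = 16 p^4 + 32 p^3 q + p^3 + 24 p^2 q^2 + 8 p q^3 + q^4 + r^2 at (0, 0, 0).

Type E_{6}, Milnor number mu = 6.

The Hessian of f at 0 is [[0, 0, 0], [0, 0, 0], [0, 0, 2]] with rank 1, so corank 2. A Groebner basis of the Jacobian ideal J(f) in C{p,q,r} is {q^4, p*q^2 + q^3/6, p^2, r}; counting standard monomials gives mu = 6. Corank 2; j^3 = p^3 is a perfect cube, so E-series; the 4-jet and mu = 6 give E_6.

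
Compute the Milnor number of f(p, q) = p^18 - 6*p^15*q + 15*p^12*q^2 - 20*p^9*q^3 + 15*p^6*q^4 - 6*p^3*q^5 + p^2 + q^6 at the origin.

5

The Hessian of f at 0 is [[2, 0], [0, 0]] with rank 1, so corank 1. A Groebner basis of the Jacobian ideal J(f) in C{p,q} is {q^5, p}; counting standard monomials gives mu = 5. Corank 1: A-series; mu = 5 gives A_5.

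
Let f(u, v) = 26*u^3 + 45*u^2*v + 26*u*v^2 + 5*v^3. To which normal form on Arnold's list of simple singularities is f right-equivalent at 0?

D_4

The Hessian of f at 0 has rank 0. Corank 2; j^3 = (2*u + v)*(13*u^2 + 16*u*v + 5*v^2) splits into three distinct lines over C (the quadratic factor has nonzero discriminant), so D_4.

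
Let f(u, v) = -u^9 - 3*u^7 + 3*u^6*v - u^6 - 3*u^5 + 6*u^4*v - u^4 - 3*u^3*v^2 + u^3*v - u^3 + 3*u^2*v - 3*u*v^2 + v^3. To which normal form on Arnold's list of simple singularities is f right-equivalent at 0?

E_{7}

The Hessian of f at 0 is [[0, 0], [0, 0]] with rank 0, so corank 2. A Groebner basis of the Jacobian ideal J(f) in C{u,v} is {3*u^2 - 6*u*v + v^4 + v^3 + 3*v^2, u^3 + 3*u^2 - 6*u*v + 3*v^2, u^2*v + 3*u^2 - 6*u*v + 3*v^2, 2*u^2 + u*v^2 - 4*u*v - v^3/3 + 2*v^2}; counting standard monomials gives mu = 7. Corank 2; j^3 = -(u - v)^3 is a perfect cube, so E-series; the 4-jet and mu = 7 give E_7.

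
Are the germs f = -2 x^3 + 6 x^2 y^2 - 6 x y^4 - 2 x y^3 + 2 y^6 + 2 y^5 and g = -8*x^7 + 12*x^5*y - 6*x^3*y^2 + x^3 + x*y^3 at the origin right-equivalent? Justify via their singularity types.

Yes.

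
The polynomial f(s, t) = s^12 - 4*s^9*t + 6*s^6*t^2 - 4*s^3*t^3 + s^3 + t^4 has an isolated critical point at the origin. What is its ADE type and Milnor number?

Type E6, Milnor number mu = 6.

The Hessian of f at 0 is [[0, 0], [0, 0]] with rank 0, so corank 2. A Groebner basis of the Jacobian ideal J(f) in C{s,t} is {t^3, s^2}; counting standard monomials gives mu = 6. Corank 2; j^3 = s^3 is a perfect cube, so E-series; the 4-jet and mu = 6 give E_6.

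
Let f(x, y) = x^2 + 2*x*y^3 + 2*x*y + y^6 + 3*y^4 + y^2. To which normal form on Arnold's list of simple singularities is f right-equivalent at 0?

A3

The Hessian of f at 0 is [[2, 2], [2, 2]] with rank 1, so corank 1. A Groebner basis of the Jacobian ideal J(f) in C{x,y} is {y^3, x + y}; counting standard monomials gives mu = 3. Corank 1: A-series; mu = 3 gives A_3.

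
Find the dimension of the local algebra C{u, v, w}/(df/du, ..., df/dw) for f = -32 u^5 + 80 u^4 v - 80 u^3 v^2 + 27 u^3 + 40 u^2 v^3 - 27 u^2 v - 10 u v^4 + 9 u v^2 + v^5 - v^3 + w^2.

The Hessian of f at 0 is [[0, 0, 0], [0, 0, 0], [0, 0, 2]] with rank 1, so corank 2. A Groebner basis of the Jacobian ideal J(f) in C{u,v,w} is {v^5, u*v^3 - 3*v^4/8, u^2 - 2*u*v/3 + v^2/9, w}; counting standard monomials gives mu = 8. Corank 2; j^3 = (3*u - v)^3 is a perfect cube, so E-series; the 5-jet and mu = 8 give E_8.

8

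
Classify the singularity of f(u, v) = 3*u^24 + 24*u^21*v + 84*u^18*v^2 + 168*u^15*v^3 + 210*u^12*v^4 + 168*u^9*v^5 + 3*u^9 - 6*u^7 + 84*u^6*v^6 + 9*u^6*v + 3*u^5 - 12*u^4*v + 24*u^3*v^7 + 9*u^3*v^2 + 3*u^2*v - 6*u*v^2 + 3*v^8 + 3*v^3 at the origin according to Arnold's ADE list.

D_{9}

The Hessian of f at 0 is [[0, 0], [0, 0]] with rank 0, so corank 2. A Groebner basis of the Jacobian ideal J(f) in C{u,v} is {u^2*v^2 + 8*u^2*v + u^2 - 16*u*v^2 - 3*u*v + 8*v^3 + 2*v^2, 16*u^2*v + 2*u^2 + u*v^3 - 32*u*v^2 - 5*u*v + 16*v^3 + 3*v^2, 24*u^2*v + 3*u^2 - 48*u*v^2 - 7*u*v + v^4 + 24*v^3 + 4*v^2, u^3 - 3*u^2*v + 3*u*v^2 - v^3}; counting standard monomials gives mu = 9. Corank 2; j^3 = 3*v*(u - v)^2 has shape L^2 M (L != M), so D-series; mu = 9 gives D_9.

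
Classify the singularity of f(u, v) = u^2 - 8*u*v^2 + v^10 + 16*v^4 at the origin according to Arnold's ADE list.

The Hessian of f at 0 is [[2, 0], [0, 0]] with rank 1, so corank 1. A Groebner basis of the Jacobian ideal J(f) in C{u,v} is {u^5, u^4*v, -u/4 + v^2}; counting standard monomials gives mu = 9. Corank 1: A-series; mu = 9 gives A_9.

A_{9}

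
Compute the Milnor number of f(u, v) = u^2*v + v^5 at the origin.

The Hessian of f at 0 is [[0, 0], [0, 0]] with rank 0, so corank 2. A Groebner basis of the Jacobian ideal J(f) in C{u,v} is {u^2/5 + v^4, u^3, u*v}; counting standard monomials gives mu = 6. Corank 2; j^3 = u^2*v has shape L^2 M (L != M), so D-series; mu = 6 gives D_6.

6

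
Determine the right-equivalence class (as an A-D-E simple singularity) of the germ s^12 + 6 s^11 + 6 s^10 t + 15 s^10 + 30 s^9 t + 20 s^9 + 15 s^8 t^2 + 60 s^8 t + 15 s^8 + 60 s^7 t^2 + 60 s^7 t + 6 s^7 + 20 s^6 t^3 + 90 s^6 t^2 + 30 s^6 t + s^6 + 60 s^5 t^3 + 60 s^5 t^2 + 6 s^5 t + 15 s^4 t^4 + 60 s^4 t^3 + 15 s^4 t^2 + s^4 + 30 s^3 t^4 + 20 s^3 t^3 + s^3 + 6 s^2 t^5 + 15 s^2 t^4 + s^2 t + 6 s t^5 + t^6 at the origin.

D_{7}

The Hessian of f at 0 is [[0, 0], [0, 0]] with rank 0, so corank 2. A Groebner basis of the Jacobian ideal J(f) in C{s,t} is {-s*t/6 + t^5, s*t^2, s^2 + s*t}; counting standard monomials gives mu = 7. Corank 2; j^3 = s^2*(s + t) has shape L^2 M (L != M), so D-series; mu = 7 gives D_7.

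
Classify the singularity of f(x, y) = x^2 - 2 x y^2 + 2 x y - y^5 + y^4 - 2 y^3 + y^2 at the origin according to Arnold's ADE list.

A_4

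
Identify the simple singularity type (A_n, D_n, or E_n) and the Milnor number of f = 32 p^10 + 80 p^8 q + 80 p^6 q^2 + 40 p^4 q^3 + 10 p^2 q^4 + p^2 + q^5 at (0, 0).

The Hessian of f at 0 has rank 1. Corank 1: A-series; mu = 4 gives A_4.

Type A4, Milnor number mu = 4.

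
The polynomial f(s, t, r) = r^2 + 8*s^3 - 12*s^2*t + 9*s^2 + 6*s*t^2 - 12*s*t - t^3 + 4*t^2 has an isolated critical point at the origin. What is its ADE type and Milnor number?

The Hessian of f at 0 is [[18, -12, 0], [-12, 8, 0], [0, 0, 2]] with rank 2, so corank 1. A Groebner basis of the Jacobian ideal J(f) in C{s,t,r} is {t^2, s - 2*t/3, r}; counting standard monomials gives mu = 2. Corank 1: A-series; mu = 2 gives A_2.

Type A_2, Milnor number mu = 2.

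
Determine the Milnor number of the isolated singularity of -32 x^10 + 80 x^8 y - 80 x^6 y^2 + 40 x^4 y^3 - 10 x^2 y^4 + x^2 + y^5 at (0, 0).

4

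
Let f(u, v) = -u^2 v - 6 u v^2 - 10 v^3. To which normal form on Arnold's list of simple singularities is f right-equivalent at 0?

D_{4}

The Hessian of f at 0 is [[0, 0], [0, 0]] with rank 0, so corank 2. A Groebner basis of the Jacobian ideal J(f) in C{u,v} is {v^3, u^2 - 6*v^2, u*v + 3*v^2}; counting standard monomials gives mu = 4. Corank 2; j^3 = -v*(u^2 + 6*u*v + 10*v^2) splits into three distinct lines over C (the quadratic factor has nonzero discriminant), so D_4.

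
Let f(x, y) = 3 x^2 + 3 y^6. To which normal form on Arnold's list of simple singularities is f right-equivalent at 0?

A_{5}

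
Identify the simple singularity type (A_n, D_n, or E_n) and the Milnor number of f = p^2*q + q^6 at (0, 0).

Type D_7, Milnor number mu = 7.

The Hessian of f at 0 is [[0, 0], [0, 0]] with rank 0, so corank 2. A Groebner basis of the Jacobian ideal J(f) in C{p,q} is {p^2/6 + q^5, p^3, p*q}; counting standard monomials gives mu = 7. Corank 2; j^3 = p^2*q has shape L^2 M (L != M), so D-series; mu = 7 gives D_7.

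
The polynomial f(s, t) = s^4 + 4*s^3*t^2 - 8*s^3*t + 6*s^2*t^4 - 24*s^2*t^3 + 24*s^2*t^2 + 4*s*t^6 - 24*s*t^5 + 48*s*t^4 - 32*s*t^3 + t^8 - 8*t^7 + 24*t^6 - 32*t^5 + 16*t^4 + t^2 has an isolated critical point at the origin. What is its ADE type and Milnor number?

The Hessian of f at 0 has rank 1. Corank 1: A-series; mu = 3 gives A_3.

Type A3, Milnor number mu = 3.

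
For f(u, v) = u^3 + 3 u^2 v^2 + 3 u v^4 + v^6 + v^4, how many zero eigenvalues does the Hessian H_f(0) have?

The Hessian at 0 is [[0, 0], [0, 0]] of rank 0; hence corank 2.

2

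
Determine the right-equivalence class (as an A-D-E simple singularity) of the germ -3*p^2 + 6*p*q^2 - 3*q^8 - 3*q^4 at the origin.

A7

The Hessian of f at 0 is [[-6, 0], [0, 0]] with rank 1, so corank 1. A Groebner basis of the Jacobian ideal J(f) in C{p,q} is {p^4, p^3*q, -p + q^2}; counting standard monomials gives mu = 7. Corank 1: A-series; mu = 7 gives A_7.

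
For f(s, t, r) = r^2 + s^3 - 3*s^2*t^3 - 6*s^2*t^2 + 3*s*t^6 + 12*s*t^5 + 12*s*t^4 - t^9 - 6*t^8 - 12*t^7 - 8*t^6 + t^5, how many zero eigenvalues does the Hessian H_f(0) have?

2

Hessian at 0 has rank 1.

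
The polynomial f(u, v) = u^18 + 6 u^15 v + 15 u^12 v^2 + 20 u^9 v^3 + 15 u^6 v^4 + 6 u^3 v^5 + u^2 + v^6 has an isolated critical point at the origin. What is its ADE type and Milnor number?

Type A_5, Milnor number mu = 5.

The Hessian of f at 0 is [[2, 0], [0, 0]] with rank 1, so corank 1. A Groebner basis of the Jacobian ideal J(f) in C{u,v} is {v^5, u}; counting standard monomials gives mu = 5. Corank 1: A-series; mu = 5 gives A_5.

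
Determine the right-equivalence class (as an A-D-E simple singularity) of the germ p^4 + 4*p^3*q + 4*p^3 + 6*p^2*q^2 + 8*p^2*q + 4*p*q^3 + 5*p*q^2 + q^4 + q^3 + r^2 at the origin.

D_5

The Hessian of f at 0 has rank 1. Corank 2; j^3 = (p + q)*(2*p + q)^2 has shape L^2 M (L != M), so D-series; mu = 5 gives D_5.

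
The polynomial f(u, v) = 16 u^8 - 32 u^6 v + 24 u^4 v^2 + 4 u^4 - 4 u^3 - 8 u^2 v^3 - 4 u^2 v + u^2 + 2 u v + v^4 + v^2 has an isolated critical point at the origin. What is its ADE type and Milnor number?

Type A_3, Milnor number mu = 3.

The Hessian of f at 0 has rank 1. Corank 1: A-series; mu = 3 gives A_3.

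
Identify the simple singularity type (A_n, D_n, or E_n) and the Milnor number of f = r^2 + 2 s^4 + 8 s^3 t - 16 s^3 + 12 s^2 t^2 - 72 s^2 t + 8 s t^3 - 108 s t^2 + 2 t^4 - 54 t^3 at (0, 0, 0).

Type E_6, Milnor number mu = 6.

The Hessian of f at 0 has rank 1. Corank 2; j^3 = -2*(2*s + 3*t)^3 is a perfect cube, so E-series; the 4-jet and mu = 6 give E_6.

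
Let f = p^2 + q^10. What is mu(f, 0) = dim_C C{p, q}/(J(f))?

9

The Hessian of f at 0 is [[2, 0], [0, 0]] with rank 1, so corank 1. A Groebner basis of the Jacobian ideal J(f) in C{p,q} is {q^9, p}; counting standard monomials gives mu = 9. Corank 1: A-series; mu = 9 gives A_9.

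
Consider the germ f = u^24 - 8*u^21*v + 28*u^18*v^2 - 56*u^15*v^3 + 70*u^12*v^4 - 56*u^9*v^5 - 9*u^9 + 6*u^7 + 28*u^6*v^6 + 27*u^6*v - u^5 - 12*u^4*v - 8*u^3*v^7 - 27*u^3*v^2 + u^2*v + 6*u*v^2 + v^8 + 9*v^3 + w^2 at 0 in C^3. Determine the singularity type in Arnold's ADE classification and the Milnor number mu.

The Hessian of f at 0 is [[0, 0, 0], [0, 0, 0], [0, 0, 2]] with rank 1, so corank 2. A Groebner basis of the Jacobian ideal J(f) in C{u,v,w} is {u^2*v^2 + 8*u^2*v/177147 + u^2/27 + 16*u*v^2/59049 + u*v/3 + 8*v^3/19683 + 2*v^2/3, -16*u^2*v/531441 - 2*u^2/81 + u*v^3 - 32*u*v^2/177147 - 5*u*v/27 - 16*v^3/59049 - v^2/3, 8*u^2*v/531441 + u^2/81 + 16*u*v^2/177147 + 7*u*v/81 + v^4 + 8*v^3/59049 + 4*v^2/27, u^3 + 9*u^2*v + 27*u*v^2 + 27*v^3, w}; counting standard monomials gives mu = 9. Corank 2; j^3 = v*(u + 3*v)^2 has shape L^2 M (L != M), so D-series; mu = 9 gives D_9.

Type D9, Milnor number mu = 9.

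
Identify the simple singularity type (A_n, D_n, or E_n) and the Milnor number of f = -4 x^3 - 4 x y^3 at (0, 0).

The Hessian of f at 0 has rank 0. Corank 2; j^3 = -4*x^3 is a perfect cube, so E-series; the 4-jet and mu = 7 give E_7.

Type E_7, Milnor number mu = 7.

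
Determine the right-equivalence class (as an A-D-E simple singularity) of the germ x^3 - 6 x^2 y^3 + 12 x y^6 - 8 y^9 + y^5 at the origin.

The Hessian of f at 0 is [[0, 0], [0, 0]] with rank 0, so corank 2. A Groebner basis of the Jacobian ideal J(f) in C{x,y} is {-x^2/4 + x*y^3, y^4, x^3, x^2*y}; counting standard monomials gives mu = 8. Corank 2; j^3 = x^3 is a perfect cube, so E-series; the 5-jet and mu = 8 give E_8.

E_{8}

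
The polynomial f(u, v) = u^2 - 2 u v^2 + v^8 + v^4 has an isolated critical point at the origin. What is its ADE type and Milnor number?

Type A_{7}, Milnor number mu = 7.

The Hessian of f at 0 has rank 1. Corank 1: A-series; mu = 7 gives A_7.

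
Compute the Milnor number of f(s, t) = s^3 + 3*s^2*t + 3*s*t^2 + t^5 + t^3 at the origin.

The Hessian of f at 0 is [[0, 0], [0, 0]] with rank 0, so corank 2. A Groebner basis of the Jacobian ideal J(f) in C{s,t} is {t^4, s^2 + 2*s*t + t^2}; counting standard monomials gives mu = 8. Corank 2; j^3 = (s + t)^3 is a perfect cube, so E-series; the 5-jet and mu = 8 give E_8.

8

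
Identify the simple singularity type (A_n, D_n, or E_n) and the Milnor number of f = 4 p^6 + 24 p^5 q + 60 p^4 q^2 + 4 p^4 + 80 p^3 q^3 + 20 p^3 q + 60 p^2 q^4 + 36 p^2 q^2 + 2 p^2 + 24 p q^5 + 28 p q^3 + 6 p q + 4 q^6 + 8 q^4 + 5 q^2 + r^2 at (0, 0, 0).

Type A_{1}, Milnor number mu = 1.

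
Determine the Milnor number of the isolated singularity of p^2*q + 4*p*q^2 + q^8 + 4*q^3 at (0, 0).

9

The Hessian of f at 0 has rank 0. Corank 2; j^3 = q*(p + 2*q)^2 has shape L^2 M (L != M), so D-series; mu = 9 gives D_9.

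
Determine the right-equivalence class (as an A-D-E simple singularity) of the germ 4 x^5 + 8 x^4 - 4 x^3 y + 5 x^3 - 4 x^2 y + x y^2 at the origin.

D_{4}

The Hessian of f at 0 is [[0, 0], [0, 0]] with rank 0, so corank 2. A Groebner basis of the Jacobian ideal J(f) in C{x,y} is {y^3, x^2 - y^2, x*y - 2*y^2}; counting standard monomials gives mu = 4. Corank 2; j^3 = x*(5*x^2 - 4*x*y + y^2) splits into three distinct lines over C (the quadratic factor has nonzero discriminant), so D_4.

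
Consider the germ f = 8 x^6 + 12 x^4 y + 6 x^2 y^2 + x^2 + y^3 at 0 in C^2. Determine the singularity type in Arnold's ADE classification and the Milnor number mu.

Type A2, Milnor number mu = 2.

The Hessian of f at 0 has rank 1. Corank 1: A-series; mu = 2 gives A_2.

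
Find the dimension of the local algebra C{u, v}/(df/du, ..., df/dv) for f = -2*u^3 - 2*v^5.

8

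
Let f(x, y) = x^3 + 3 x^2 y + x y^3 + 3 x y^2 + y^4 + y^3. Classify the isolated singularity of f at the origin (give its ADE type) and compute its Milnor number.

Type E_7, Milnor number mu = 7.

The Hessian of f at 0 is [[0, 0], [0, 0]] with rank 0, so corank 2. A Groebner basis of the Jacobian ideal J(f) in C{x,y} is {x^3 + 3*x^2*y + 6*x^2 + 12*x*y + 6*y^2, -3*x^2 + x*y^2 - 6*x*y - 3*y^2, 3*x^2 + 6*x*y + y^3 + 3*y^2}; counting standard monomials gives mu = 7. Corank 2; j^3 = (x + y)^3 is a perfect cube, so E-series; the 4-jet and mu = 7 give E_7.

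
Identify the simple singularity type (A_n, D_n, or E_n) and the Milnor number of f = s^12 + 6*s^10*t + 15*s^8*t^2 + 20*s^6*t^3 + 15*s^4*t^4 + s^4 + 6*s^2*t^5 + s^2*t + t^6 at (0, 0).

Type D_{7}, Milnor number mu = 7.

The Hessian of f at 0 has rank 0. Corank 2; j^3 = s^2*t has shape L^2 M (L != M), so D-series; mu = 7 gives D_7.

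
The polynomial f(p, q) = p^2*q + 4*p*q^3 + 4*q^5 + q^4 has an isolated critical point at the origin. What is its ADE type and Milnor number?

Type D_5, Milnor number mu = 5.

The Hessian of f at 0 has rank 0. Corank 2; j^3 = p^2*q has shape L^2 M (L != M), so D-series; mu = 5 gives D_5.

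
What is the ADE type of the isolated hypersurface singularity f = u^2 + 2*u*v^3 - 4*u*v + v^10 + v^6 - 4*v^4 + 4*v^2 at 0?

A_9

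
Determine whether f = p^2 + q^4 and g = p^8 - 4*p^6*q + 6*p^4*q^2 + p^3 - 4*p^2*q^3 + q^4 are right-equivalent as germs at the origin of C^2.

The Hessian of f at 0 has rank 1. Corank 1: A-series; mu = 3 gives A_3. The Hessian of g at 0 has rank 0. Corank 2; j^3 = p^3 is a perfect cube, so E-series; the 4-jet and mu = 6 give E_6. f is A_3 but g is E_6, hence not right-equivalent.

No.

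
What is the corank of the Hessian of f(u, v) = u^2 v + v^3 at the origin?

2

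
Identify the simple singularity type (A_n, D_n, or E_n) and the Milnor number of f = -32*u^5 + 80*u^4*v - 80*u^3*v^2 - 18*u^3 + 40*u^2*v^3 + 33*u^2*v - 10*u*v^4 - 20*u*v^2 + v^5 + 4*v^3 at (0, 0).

The Hessian of f at 0 has rank 0. Corank 2; j^3 = -(2*u - v)*(3*u - 2*v)^2 has shape L^2 M (L != M), so D-series; mu = 6 gives D_6.

Type D6, Milnor number mu = 6.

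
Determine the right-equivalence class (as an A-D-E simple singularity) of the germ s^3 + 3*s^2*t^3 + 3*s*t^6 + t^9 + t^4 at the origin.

E6

The Hessian of f at 0 is [[0, 0], [0, 0]] with rank 0, so corank 2. A Groebner basis of the Jacobian ideal J(f) in C{s,t} is {t^3, s^2}; counting standard monomials gives mu = 6. Corank 2; j^3 = s^3 is a perfect cube, so E-series; the 4-jet and mu = 6 give E_6.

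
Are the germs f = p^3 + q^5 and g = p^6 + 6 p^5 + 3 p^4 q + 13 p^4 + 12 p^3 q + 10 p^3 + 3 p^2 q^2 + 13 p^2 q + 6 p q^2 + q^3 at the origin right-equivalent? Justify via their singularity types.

The Hessian of f at 0 has rank 0. Corank 2; j^3 = p^3 is a perfect cube, so E-series; the 5-jet and mu = 8 give E_8. The Hessian of g at 0 has rank 0. Corank 2; j^3 = (2*p + q)*(5*p^2 + 4*p*q + q^2) splits into three distinct lines over C (the quadratic factor has nonzero discriminant), so D_4. f is E_8 but g is D_4, hence not right-equivalent.

No.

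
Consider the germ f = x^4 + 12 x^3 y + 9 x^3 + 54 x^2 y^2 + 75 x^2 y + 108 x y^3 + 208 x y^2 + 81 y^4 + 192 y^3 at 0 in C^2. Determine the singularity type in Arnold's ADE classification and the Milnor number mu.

The Hessian of f at 0 has rank 0. Corank 2; j^3 = (x + 3*y)*(3*x + 8*y)^2 has shape L^2 M (L != M), so D-series; mu = 5 gives D_5.

Type D_5, Milnor number mu = 5.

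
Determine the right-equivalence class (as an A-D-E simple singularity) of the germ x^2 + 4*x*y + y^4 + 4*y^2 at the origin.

A_{3}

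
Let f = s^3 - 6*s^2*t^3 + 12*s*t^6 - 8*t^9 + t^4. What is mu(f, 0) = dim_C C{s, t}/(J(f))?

6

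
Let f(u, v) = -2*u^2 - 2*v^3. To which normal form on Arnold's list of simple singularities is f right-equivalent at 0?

A_{2}

The Hessian of f at 0 has rank 1. Corank 1: A-series; mu = 2 gives A_2.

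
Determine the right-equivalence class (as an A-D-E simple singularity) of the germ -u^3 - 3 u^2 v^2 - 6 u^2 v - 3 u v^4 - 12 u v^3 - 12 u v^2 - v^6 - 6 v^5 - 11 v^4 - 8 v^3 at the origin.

The Hessian of f at 0 has rank 0. Corank 2; j^3 = -(u + 2*v)^3 is a perfect cube, so E-series; the 4-jet and mu = 6 give E_6.

E6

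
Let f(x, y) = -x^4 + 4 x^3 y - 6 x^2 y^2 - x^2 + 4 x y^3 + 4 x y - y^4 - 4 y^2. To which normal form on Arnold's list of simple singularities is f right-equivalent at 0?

A3

The Hessian of f at 0 is [[-2, 4], [4, -8]] with rank 1, so corank 1. A Groebner basis of the Jacobian ideal J(f) in C{x,y} is {y^3, x - 2*y}; counting standard monomials gives mu = 3. Corank 1: A-series; mu = 3 gives A_3.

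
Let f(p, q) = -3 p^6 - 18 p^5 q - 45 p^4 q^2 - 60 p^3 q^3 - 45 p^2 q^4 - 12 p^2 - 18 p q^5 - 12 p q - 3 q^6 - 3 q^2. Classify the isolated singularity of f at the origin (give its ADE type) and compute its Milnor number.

The Hessian of f at 0 has rank 1. Corank 1: A-series; mu = 5 gives A_5.

Type A_5, Milnor number mu = 5.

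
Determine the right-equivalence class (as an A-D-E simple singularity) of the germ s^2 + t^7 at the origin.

A6

The Hessian of f at 0 is [[2, 0], [0, 0]] with rank 1, so corank 1. A Groebner basis of the Jacobian ideal J(f) in C{s,t} is {t^6, s}; counting standard monomials gives mu = 6. Corank 1: A-series; mu = 6 gives A_6.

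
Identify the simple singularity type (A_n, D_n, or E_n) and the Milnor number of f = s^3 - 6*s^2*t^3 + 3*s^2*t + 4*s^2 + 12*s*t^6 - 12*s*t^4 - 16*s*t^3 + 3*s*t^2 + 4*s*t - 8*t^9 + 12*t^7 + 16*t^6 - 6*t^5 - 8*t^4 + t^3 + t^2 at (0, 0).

Type A_2, Milnor number mu = 2.

The Hessian of f at 0 is [[8, 4], [4, 2]] with rank 1, so corank 1. A Groebner basis of the Jacobian ideal J(f) in C{s,t} is {t^2, s + t/2}; counting standard monomials gives mu = 2. Corank 1: A-series; mu = 2 gives A_2.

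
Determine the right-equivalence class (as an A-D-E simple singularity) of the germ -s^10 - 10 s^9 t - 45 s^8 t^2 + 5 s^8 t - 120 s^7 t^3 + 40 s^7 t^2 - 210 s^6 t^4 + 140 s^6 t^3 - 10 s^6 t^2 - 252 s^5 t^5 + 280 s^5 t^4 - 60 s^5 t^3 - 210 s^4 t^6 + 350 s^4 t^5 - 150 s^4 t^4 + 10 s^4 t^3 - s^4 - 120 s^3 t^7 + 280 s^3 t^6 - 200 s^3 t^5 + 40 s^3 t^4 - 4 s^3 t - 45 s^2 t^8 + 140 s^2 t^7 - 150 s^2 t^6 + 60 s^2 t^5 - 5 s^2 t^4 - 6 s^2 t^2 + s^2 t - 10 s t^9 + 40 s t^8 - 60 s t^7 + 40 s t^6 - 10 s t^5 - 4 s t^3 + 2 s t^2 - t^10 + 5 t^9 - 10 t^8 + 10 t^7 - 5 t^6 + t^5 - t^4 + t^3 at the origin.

The Hessian of f at 0 has rank 0. Corank 2; j^3 = t*(s + t)^2 has shape L^2 M (L != M), so D-series; mu = 6 gives D_6.

D6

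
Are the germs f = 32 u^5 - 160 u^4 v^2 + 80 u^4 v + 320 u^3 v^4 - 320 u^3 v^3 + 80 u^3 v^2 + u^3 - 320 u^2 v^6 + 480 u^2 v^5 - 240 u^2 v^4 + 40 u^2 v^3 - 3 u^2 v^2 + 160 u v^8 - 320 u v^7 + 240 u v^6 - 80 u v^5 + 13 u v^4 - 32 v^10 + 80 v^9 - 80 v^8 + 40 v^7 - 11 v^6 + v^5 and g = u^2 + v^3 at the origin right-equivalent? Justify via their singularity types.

The Hessian of f at 0 has rank 0. Corank 2; j^3 = u^3 is a perfect cube, so E-series; the 5-jet and mu = 8 give E_8. The Hessian of g at 0 has rank 1. Corank 1: A-series; mu = 2 gives A_2. f is E_8 but g is A_2, hence not right-equivalent.

No.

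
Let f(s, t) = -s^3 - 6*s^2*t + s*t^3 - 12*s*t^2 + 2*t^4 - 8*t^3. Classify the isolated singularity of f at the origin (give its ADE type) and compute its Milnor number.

The Hessian of f at 0 has rank 0. Corank 2; j^3 = -(s + 2*t)^3 is a perfect cube, so E-series; the 4-jet and mu = 7 give E_7.

Type E7, Milnor number mu = 7.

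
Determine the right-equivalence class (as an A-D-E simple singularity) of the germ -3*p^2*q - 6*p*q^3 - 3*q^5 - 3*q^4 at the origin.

D_5

The Hessian of f at 0 is [[0, 0], [0, 0]] with rank 0, so corank 2. A Groebner basis of the Jacobian ideal J(f) in C{p,q} is {p*q^2, p*q + q^3, p^2 - 4*p*q}; counting standard monomials gives mu = 5. Corank 2; j^3 = -3*p^2*q has shape L^2 M (L != M), so D-series; mu = 5 gives D_5.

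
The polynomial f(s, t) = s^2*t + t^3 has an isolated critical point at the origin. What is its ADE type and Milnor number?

The Hessian of f at 0 has rank 0. Corank 2; j^3 = t*(s^2 + t^2) splits into three distinct lines over C (the quadratic factor has nonzero discriminant), so D_4.

Type D4, Milnor number mu = 4.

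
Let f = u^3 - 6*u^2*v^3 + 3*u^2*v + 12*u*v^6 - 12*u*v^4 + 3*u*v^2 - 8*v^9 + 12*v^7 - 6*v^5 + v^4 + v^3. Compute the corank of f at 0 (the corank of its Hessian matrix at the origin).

Hessian at 0 has rank 0.

2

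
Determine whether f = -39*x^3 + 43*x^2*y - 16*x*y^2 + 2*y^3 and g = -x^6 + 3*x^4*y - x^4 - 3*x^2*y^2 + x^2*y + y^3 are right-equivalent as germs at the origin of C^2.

Yes.

The Hessian of f at 0 has rank 0. Corank 2; j^3 = -(3*x - y)*(13*x^2 - 10*x*y + 2*y^2) splits into three distinct lines over C (the quadratic factor has nonzero discriminant), so D_4. The Hessian of g at 0 has rank 0. Corank 2; j^3 = y*(x^2 + y^2) splits into three distinct lines over C (the quadratic factor has nonzero discriminant), so D_4. Both have type D_4, hence right-equivalent.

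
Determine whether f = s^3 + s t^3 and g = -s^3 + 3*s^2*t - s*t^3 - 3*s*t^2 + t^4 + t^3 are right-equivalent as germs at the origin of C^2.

Yes.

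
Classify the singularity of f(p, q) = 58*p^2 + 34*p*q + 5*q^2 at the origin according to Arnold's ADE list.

A1

The Hessian of f at 0 has rank 2. Corank 0: nondegenerate Morse point, so A_1.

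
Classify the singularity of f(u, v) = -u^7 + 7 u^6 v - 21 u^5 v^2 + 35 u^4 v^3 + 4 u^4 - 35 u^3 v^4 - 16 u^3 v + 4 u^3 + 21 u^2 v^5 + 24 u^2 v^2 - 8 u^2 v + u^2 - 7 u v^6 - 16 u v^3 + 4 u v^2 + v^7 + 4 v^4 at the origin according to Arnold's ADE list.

A_{6}

The Hessian of f at 0 has rank 1. Corank 1: A-series; mu = 6 gives A_6.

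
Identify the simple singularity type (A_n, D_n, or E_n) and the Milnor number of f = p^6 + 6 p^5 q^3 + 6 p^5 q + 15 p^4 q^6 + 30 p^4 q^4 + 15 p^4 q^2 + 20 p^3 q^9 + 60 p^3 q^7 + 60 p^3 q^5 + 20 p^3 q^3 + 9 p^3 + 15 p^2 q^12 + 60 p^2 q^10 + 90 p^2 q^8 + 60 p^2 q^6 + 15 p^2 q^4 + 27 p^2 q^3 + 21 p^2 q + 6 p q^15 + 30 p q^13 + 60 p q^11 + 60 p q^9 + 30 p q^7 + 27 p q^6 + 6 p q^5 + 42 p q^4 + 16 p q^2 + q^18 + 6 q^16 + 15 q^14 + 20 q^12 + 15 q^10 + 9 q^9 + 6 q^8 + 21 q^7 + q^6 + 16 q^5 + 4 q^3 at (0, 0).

Type D7, Milnor number mu = 7.

The Hessian of f at 0 is [[0, 0], [0, 0]] with rank 0, so corank 2. A Groebner basis of the Jacobian ideal J(f) in C{p,q} is {3*p^2 + 5*p*q + q^4 + 2*q^2, p^3 - 486*p^2 - 648*p*q + 8*q^3/27 - 216*q^2, p^2*q + 486*p^2 + 648*p*q - 4*q^3/9 + 216*q^2, -729*p^2/2 + p*q^2 - 486*p*q + 2*q^3/3 - 162*q^2}; counting standard monomials gives mu = 7. Corank 2; j^3 = (p + q)*(3*p + 2*q)^2 has shape L^2 M (L != M), so D-series; mu = 7 gives D_7.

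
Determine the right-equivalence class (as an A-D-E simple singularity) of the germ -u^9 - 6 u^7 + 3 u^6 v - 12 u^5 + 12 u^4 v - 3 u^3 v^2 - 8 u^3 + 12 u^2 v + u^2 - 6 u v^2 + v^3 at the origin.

A2

The Hessian of f at 0 is [[2, 0], [0, 0]] with rank 1, so corank 1. A Groebner basis of the Jacobian ideal J(f) in C{u,v} is {v^2, u}; counting standard monomials gives mu = 2. Corank 1: A-series; mu = 2 gives A_2.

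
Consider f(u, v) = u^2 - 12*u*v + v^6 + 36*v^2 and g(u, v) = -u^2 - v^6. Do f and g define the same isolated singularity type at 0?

Yes.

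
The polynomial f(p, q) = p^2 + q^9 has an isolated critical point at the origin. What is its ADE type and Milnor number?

The Hessian of f at 0 is [[2, 0], [0, 0]] with rank 1, so corank 1. A Groebner basis of the Jacobian ideal J(f) in C{p,q} is {q^8, p}; counting standard monomials gives mu = 8. Corank 1: A-series; mu = 8 gives A_8.

Type A_{8}, Milnor number mu = 8.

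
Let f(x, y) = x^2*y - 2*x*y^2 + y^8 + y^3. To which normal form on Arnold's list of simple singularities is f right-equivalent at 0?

D_9

The Hessian of f at 0 has rank 0. Corank 2; j^3 = y*(x - y)^2 has shape L^2 M (L != M), so D-series; mu = 9 gives D_9.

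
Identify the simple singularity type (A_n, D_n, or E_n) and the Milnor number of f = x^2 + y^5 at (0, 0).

The Hessian of f at 0 has rank 1. Corank 1: A-series; mu = 4 gives A_4.

Type A4, Milnor number mu = 4.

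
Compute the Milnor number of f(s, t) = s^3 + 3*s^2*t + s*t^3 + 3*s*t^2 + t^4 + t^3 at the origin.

7

The Hessian of f at 0 has rank 0. Corank 2; j^3 = (s + t)^3 is a perfect cube, so E-series; the 4-jet and mu = 7 give E_7.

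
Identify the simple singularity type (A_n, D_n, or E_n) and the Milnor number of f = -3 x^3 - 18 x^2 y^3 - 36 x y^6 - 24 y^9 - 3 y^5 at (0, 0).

Type E_{8}, Milnor number mu = 8.

The Hessian of f at 0 has rank 0. Corank 2; j^3 = -3*x^3 is a perfect cube, so E-series; the 5-jet and mu = 8 give E_8.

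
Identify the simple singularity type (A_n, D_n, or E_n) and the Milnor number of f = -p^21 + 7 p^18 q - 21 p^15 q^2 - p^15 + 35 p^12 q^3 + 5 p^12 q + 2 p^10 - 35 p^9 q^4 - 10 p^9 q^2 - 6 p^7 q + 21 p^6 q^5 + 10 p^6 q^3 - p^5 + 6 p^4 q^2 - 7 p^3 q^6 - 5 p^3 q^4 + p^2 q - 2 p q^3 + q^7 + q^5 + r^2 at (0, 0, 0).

The Hessian of f at 0 has rank 1. Corank 2; j^3 = p^2*q has shape L^2 M (L != M), so D-series; mu = 8 gives D_8.

Type D8, Milnor number mu = 8.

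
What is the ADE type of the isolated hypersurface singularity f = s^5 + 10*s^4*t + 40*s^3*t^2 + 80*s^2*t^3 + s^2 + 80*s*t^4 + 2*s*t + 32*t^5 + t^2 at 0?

A4

The Hessian of f at 0 has rank 1. Corank 1: A-series; mu = 4 gives A_4.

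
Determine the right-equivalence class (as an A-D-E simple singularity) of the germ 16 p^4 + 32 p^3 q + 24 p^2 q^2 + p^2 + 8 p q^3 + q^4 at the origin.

The Hessian of f at 0 is [[2, 0], [0, 0]] with rank 1, so corank 1. A Groebner basis of the Jacobian ideal J(f) in C{p,q} is {q^3, p}; counting standard monomials gives mu = 3. Corank 1: A-series; mu = 3 gives A_3.

A_3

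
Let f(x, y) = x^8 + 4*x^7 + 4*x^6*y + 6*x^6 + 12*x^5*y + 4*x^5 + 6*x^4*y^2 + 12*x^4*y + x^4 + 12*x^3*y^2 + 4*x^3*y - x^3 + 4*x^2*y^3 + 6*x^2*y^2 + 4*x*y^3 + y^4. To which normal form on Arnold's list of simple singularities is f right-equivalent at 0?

E_6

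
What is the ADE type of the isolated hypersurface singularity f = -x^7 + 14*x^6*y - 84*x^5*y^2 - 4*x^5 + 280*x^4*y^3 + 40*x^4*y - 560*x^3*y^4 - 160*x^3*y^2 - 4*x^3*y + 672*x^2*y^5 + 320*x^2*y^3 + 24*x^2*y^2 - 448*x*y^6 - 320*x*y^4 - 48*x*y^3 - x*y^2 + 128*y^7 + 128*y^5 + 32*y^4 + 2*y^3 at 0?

D_8

The Hessian of f at 0 is [[0, 0], [0, 0]] with rank 0, so corank 2. A Groebner basis of the Jacobian ideal J(f) in C{x,y} is {x*y^3, y^4, x^3 - 12*x*y^2 + x*y/2 + 107*y^3/8 + 2*y^2, x^2*y - 4*x*y^2 + 57*y^3/16 + y^2/2}; counting standard monomials gives mu = 8. Corank 2; j^3 = -y^2*(x - 2*y) has shape L^2 M (L != M), so D-series; mu = 8 gives D_8.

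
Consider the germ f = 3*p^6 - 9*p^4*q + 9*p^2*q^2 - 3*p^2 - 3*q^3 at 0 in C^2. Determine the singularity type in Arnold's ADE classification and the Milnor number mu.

The Hessian of f at 0 has rank 1. Corank 1: A-series; mu = 2 gives A_2.

Type A2, Milnor number mu = 2.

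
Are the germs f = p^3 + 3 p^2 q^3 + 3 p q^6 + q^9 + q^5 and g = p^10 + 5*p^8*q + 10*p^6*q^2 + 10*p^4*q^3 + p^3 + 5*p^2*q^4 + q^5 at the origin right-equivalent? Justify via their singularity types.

Yes.

The Hessian of f at 0 has rank 0. Corank 2; j^3 = p^3 is a perfect cube, so E-series; the 5-jet and mu = 8 give E_8. The Hessian of g at 0 has rank 0. Corank 2; j^3 = p^3 is a perfect cube, so E-series; the 5-jet and mu = 8 give E_8. Both have type E_8, hence right-equivalent.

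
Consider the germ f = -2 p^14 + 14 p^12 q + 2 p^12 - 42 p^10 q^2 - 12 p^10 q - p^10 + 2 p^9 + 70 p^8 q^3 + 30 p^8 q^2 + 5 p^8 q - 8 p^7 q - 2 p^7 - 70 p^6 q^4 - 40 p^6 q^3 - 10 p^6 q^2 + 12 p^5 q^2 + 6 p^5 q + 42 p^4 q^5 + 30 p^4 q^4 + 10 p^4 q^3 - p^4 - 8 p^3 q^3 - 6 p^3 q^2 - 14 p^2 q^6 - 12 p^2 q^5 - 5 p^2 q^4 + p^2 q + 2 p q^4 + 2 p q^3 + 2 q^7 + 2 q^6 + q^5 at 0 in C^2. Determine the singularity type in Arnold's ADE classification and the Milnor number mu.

Type D_{8}, Milnor number mu = 8.

The Hessian of f at 0 has rank 0. Corank 2; j^3 = p^2*q has shape L^2 M (L != M), so D-series; mu = 8 gives D_8.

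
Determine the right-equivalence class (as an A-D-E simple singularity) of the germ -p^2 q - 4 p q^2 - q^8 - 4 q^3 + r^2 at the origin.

The Hessian of f at 0 has rank 1. Corank 2; j^3 = -q*(p + 2*q)^2 has shape L^2 M (L != M), so D-series; mu = 9 gives D_9.

D_{9}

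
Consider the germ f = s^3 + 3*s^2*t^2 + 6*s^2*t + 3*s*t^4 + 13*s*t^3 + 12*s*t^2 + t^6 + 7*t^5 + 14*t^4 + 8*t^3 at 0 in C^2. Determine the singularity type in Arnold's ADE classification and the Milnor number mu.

The Hessian of f at 0 has rank 0. Corank 2; j^3 = (s + 2*t)^3 is a perfect cube, so E-series; the 4-jet and mu = 7 give E_7.

Type E_{7}, Milnor number mu = 7.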